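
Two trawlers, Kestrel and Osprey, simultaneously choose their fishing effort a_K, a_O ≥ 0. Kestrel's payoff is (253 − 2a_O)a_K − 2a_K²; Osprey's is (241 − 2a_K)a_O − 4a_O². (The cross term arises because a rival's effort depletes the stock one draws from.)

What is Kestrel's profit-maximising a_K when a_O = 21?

52.75

Expanding Kestrel's payoff: 253a_K − 2a_Oa_K − 2a_K².
∂π/∂a_K = 253 − 2a_O − 4a_K = 0, so a_K = 63.25 − 0.5a_O.
At a_O = 21: a_K = 63.25 − 0.5·21 = 52.75.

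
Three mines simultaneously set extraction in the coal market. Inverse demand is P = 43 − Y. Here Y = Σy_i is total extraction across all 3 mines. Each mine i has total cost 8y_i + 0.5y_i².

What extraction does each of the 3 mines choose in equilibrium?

A representative mine's profit is π_i = y_i(43 − Y) − 8y_i − 0.5y_i², with Y = y_i + Σ_{j≠i} y_j.
First-order condition: 35 − 3y_i − Σ_{j≠i} y_j = 0.
Imposing symmetry (y_j = y for all j) turns Σ_{j≠i} y_j into 2y, so 35 = 5y and y = 7.

7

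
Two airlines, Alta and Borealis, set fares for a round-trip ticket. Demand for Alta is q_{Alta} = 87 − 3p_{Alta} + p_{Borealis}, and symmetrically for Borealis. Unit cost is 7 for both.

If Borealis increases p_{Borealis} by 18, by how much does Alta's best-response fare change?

3

Alta's profit: π = (p_{Alta} − 7)(87 − 3p_{Alta} + p_{Borealis}).
∂π/∂p_{Alta} = 108 − 6p_{Alta} + p_{Borealis} = 0 ⇒ p_{Alta} = 18 + (1/6)p_{Borealis}.
The reaction-function slope is 1/6, so an 18-unit rise in p_{Borealis} moves p_{Alta} by 1/6 × 18 = 3. Alta's best response rises — the actions are strategic complements.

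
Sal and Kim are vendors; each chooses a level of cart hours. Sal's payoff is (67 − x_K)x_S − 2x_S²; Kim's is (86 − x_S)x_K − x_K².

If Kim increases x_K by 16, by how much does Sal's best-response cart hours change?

-4

Expanding Sal's payoff: 67x_S − x_Kx_S − 2x_S².
∂π/∂x_S = 67 − x_K − 4x_S = 0, so x_S = 16.75 − 0.25x_K.
The reaction-function slope is −0.25, so a 16-unit rise in x_K moves x_S by −0.25 × 16 = −4. Sal's best response falls — the actions are strategic substitutes.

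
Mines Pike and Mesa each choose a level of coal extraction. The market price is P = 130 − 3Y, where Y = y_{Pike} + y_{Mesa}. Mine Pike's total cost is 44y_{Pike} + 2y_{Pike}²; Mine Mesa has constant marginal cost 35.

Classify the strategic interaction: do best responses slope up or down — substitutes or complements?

strategic substitutes

Mine Pike's profit: π = y_{Pike}(130 − 3(y_{Pike} + y_{Mesa})) − 44y_{Pike} − 2y_{Pike}².
∂π/∂y_{Pike} = 86 − 10y_{Pike} − 3y_{Mesa} = 0, so y_{Pike} = 8.6 − 0.3y_{Mesa}.
The best-response slope dy_{Pike}/dy_{Mesa} = −0.3 < 0: the reaction function is downward-sloping, so the choices are strategic substitutes.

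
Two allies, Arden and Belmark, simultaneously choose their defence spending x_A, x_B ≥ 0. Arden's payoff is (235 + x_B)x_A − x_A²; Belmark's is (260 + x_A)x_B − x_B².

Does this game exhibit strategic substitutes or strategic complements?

Expanding Arden's payoff: 235x_A + x_Bx_A − x_A².
∂π/∂x_A = 235 + x_B − 2x_A = 0, so x_A = 117.5 + 0.5x_B.
The best-response slope dx_A/dx_B = 0.5 > 0: the reaction function is upward-sloping, so the choices are strategic complements.

strategic complements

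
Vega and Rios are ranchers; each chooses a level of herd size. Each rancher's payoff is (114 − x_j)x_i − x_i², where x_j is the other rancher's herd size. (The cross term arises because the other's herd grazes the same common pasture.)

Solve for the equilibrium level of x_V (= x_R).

38

Vega's payoff is (114 − x_R)x_V − x_V².
∂π/∂x_V = 114 − x_R − 2x_V = 0, so x_V = 57 − 0.5x_R.
The game is symmetric, so in equilibrium x_R = x_V: the reaction function gives 1.5x_V = 57, hence x_V = 38.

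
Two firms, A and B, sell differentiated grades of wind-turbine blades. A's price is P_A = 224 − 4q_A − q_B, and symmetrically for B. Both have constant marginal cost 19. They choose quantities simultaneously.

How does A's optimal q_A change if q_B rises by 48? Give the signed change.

-6

Firm A's profit: π = q_A(224 − 4q_A − q_B) − 19q_A.
∂π/∂q_A = 205 − 8q_A − q_B = 0 ⇒ q_A = 25.625 − 0.125q_B.
The reaction-function slope is −0.125, so a 48-unit rise in q_B moves q_A by −0.125 × 48 = −6. A's best response falls — the actions are strategic substitutes.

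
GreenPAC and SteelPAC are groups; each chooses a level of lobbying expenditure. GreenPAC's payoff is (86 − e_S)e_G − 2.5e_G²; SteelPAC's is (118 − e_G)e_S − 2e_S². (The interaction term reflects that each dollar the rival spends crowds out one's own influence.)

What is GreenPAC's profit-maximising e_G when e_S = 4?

16.4

Expanding GreenPAC's payoff: 86e_G − e_Se_G − 2.5e_G².
∂π/∂e_G = 86 − e_S − 5e_G = 0, so e_G = 17.2 − 0.2e_S.
At e_S = 4: e_G = 17.2 − 0.2·4 = 16.4.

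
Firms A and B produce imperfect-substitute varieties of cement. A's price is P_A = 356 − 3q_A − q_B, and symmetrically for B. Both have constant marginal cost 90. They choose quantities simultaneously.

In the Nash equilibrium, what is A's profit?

Firm A's profit: π = q_A(356 − 3q_A − q_B) − 90q_A.
∂π/∂q_A = 266 − 6q_A − q_B = 0 ⇒ q_A = 133/3 − (1/6)q_B.
Setting q_A = q_B in the reaction function: q_A = 133/3 − (1/6)q_A, so q_A = (133/3) / (7/6) = 38.
P_A = 356 − 3·38 − 38 = 204.
Profit = (204 − 90)·38 = 4332.

4332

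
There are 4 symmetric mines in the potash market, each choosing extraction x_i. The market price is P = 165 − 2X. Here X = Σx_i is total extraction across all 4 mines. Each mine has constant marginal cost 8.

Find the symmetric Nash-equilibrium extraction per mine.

15.7

A representative mine's profit is π_i = x_i(165 − 2X) − 8x_i, with X = x_i + Σ_{j≠i} x_j.
First-order condition: 157 − 4x_i − 2Σ_{j≠i} x_j = 0.
In a symmetric equilibrium every mine chooses the same x, so Σ_{j≠i} x_j = 3x. The condition becomes 157 − 10x = 0, giving x = 157/10 = 15.7.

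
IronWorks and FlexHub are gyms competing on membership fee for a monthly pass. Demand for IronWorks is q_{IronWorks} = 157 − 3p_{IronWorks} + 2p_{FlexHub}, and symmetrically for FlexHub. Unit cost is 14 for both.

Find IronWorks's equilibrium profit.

3834.1875

IronWorks's profit: π = (p_{IronWorks} − 14)(157 − 3p_{IronWorks} + 2p_{FlexHub}).
∂π/∂p_{IronWorks} = 199 − 6p_{IronWorks} + 2p_{FlexHub} = 0 ⇒ p_{IronWorks} = 199/6 + (1/3)p_{FlexHub}.
By symmetry p_{FlexHub} = p_{IronWorks}; substituting into the reaction function, (2/3)p_{IronWorks} = 199/6 and p_{IronWorks} = 49.75.
q_{IronWorks} = 157 − 3·49.75 + 2·49.75 = 107.25.
Profit = (49.75 − 14)·107.25 = 3834.1875.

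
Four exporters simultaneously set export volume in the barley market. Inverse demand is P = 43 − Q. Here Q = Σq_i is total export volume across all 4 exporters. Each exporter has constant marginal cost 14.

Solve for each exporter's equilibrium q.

A representative exporter's profit is π_i = q_i(43 − Q) − 14q_i, with Q = q_i + Σ_{j≠i} q_j.
First-order condition: 29 − 2q_i − Σ_{j≠i} q_j = 0.
Imposing symmetry (q_j = q for all j) turns Σ_{j≠i} q_j into 3q, so 29 = 5q and q = 5.8.

5.8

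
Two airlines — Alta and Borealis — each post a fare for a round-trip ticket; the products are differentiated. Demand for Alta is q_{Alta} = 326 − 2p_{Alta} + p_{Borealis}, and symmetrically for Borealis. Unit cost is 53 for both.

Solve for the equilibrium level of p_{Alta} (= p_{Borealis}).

144

Alta's profit: π = (p_{Alta} − 53)(326 − 2p_{Alta} + p_{Borealis}).
∂π/∂p_{Alta} = 432 − 4p_{Alta} + p_{Borealis} = 0 ⇒ p_{Alta} = 108 + 0.25p_{Borealis}.
The game is symmetric, so in equilibrium p_{Borealis} = p_{Alta}: the reaction function gives 0.75p_{Alta} = 108, hence p_{Alta} = 144.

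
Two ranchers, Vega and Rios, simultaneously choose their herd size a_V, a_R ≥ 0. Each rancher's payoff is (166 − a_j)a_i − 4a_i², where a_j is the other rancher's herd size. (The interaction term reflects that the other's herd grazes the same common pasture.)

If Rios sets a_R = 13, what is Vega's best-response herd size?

Vega's payoff is (166 − a_R)a_V − 4a_V².
∂π/∂a_V = 166 − a_R − 8a_V = 0, so a_V = 20.75 − 0.125a_R.
At a_R = 13: a_V = 20.75 − 0.125·13 = 19.125.

19.125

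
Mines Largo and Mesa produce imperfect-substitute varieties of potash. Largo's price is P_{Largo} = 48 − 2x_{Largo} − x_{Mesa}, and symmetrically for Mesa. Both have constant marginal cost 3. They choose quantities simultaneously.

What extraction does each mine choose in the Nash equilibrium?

Mine Largo's profit: π = x_{Largo}(48 − 2x_{Largo} − x_{Mesa}) − 3x_{Largo}.
∂π/∂x_{Largo} = 45 − 4x_{Largo} − x_{Mesa} = 0 ⇒ x_{Largo} = 11.25 − 0.25x_{Mesa}.
The game is symmetric, so in equilibrium x_{Mesa} = x_{Largo}: the reaction function gives 1.25x_{Largo} = 11.25, hence x_{Largo} = 9.

9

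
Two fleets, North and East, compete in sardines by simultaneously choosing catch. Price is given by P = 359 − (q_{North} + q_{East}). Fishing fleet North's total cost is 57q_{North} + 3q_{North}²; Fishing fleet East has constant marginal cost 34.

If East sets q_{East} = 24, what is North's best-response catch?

34.75

Fishing fleet North's profit: π = q_{North}(359 − (q_{North} + q_{East})) − 57q_{North} − 3q_{North}².
∂π/∂q_{North} = 302 − 8q_{North} − q_{East} = 0, so q_{North} = 37.75 − 0.125q_{East}.
At q_{East} = 24: q_{North} = 37.75 − 0.125·24 = 34.75.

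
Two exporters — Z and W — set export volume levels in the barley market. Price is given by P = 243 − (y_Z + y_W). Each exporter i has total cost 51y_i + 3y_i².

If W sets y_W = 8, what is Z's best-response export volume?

23

Exporter Z's profit: π = y_Z(243 − (y_Z + y_W)) − 51y_Z − 3y_Z².
∂π/∂y_Z = 192 − 8y_Z − y_W = 0, so y_Z = 24 − 0.125y_W.
At y_W = 8: y_Z = 24 − 0.125·8 = 23.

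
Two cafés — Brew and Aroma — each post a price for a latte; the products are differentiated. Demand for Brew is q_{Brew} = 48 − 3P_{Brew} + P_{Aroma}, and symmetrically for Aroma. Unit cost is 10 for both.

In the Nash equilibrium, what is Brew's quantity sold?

16.8

Brew's profit: π = (P_{Brew} − 10)(48 − 3P_{Brew} + P_{Aroma}).
∂π/∂P_{Brew} = 78 − 6P_{Brew} + P_{Aroma} = 0 ⇒ P_{Brew} = 13 + (1/6)P_{Aroma}.
The game is symmetric, so in equilibrium P_{Aroma} = P_{Brew}: the reaction function gives (5/6)P_{Brew} = 13, hence P_{Brew} = 15.6.
q_{Brew} = 48 − 3·15.6 + 15.6 = 16.8.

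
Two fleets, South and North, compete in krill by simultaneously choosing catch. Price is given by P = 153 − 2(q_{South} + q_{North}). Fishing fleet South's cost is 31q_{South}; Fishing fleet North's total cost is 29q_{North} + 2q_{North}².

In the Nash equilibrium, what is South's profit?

1352

Fishing fleet South's profit: π = q_{South}(153 − 2(q_{South} + q_{North})) − 31q_{South}.
∂π/∂q_{South} = 122 − 4q_{South} − 2q_{North} = 0, so q_{South} = 30.5 − 0.5q_{North}.
For North: ∂π/∂q_{North} = 124 − 8q_{North} − 2q_{South} = 0 ⇒ q_{North} = 15.5 − 0.25q_{South}.
Plugging q_{North} into South's best response: q_{South} = 30.5 − 0.5(15.5 − 0.25q_{South}) ⇒ 0.875q_{South} = 22.75, so q_{South} = 26.
Then q_{North} = 15.5 − 0.25·26 = 9.
Price P = 153 − 2·35 = 83.
South's profit: (83 − 31)·26 = 1352.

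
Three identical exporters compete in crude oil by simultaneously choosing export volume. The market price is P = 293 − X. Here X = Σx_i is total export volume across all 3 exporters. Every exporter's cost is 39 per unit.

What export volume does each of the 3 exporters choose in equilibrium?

63.5

A representative exporter's profit is π_i = x_i(293 − X) − 39x_i, with X = x_i + Σ_{j≠i} x_j.
First-order condition: 254 − 2x_i − Σ_{j≠i} x_j = 0.
With identical exporters, set every x_j = x: then 254 − 2x − 2x = 0, i.e. x = 254/4 = 63.5.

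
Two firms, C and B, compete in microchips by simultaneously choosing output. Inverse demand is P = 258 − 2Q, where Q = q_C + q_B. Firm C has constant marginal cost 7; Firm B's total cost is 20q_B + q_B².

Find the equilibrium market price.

110

Firm C's profit: π = q_C(258 − 2(q_C + q_B)) − 7q_C.
∂π/∂q_C = 251 − 4q_C − 2q_B = 0, so q_C = 62.75 − 0.5q_B.
For B: ∂π/∂q_B = 238 − 6q_B − 2q_C = 0 ⇒ q_B = 119/3 − (1/3)q_C.
Solving the two reaction functions simultaneously: (1 − (−0.5)(−1/3))q_C = 62.75 − 0.5·(119/3), so (5/6)q_C = 515/12 and q_C = 51.5.
Then q_B = 119/3 − (1/3)·51.5 = 22.5.
Equilibrium price: P = 258 − 2·74 = 110.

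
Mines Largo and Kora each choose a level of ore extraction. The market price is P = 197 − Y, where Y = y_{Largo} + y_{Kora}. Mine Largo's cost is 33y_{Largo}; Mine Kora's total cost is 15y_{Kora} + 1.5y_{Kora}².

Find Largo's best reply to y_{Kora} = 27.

Mine Largo's profit: π = y_{Largo}(197 − (y_{Largo} + y_{Kora})) − 33y_{Largo}.
∂π/∂y_{Largo} = 164 − 2y_{Largo} − y_{Kora} = 0, so y_{Largo} = 82 − 0.5y_{Kora}.
At y_{Kora} = 27: y_{Largo} = 82 − 0.5·27 = 68.5.

68.5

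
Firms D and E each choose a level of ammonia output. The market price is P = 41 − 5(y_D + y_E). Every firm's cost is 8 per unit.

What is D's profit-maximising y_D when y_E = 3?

1.8

Firm D's profit: π = y_D(41 − 5(y_D + y_E)) − 8y_D.
∂π/∂y_D = 33 − 10y_D − 5y_E = 0, so y_D = 3.3 − 0.5y_E.
At y_E = 3: y_D = 3.3 − 0.5·3 = 1.8.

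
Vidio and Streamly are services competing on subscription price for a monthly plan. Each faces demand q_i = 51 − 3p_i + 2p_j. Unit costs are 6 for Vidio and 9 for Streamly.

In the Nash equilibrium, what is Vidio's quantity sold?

35.4375

Vidio's profit: π = (p_{Vidio} − 6)(51 − 3p_{Vidio} + 2p_{Streamly}).
∂π/∂p_{Vidio} = 69 − 6p_{Vidio} + 2p_{Streamly} = 0 ⇒ p_{Vidio} = 11.5 + (1/3)p_{Streamly}.
Similarly p_{Streamly} = 13 + (1/3)p_{Vidio}.
Solving the two reaction functions simultaneously: (1 − (1/3)(1/3))p_{Vidio} = 11.5 + (1/3)·13, so (8/9)p_{Vidio} = 95/6 and p_{Vidio} = 17.8125.
Then p_{Streamly} = 13 + (1/3)·17.8125 = 18.9375.
q_{Vidio} = 51 − 3·17.8125 + 2·18.9375 = 35.4375.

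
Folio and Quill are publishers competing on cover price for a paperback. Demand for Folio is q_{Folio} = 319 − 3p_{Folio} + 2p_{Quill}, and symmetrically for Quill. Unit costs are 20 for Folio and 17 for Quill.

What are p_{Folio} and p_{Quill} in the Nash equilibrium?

Folio's profit: π = (p_{Folio} − 20)(319 − 3p_{Folio} + 2p_{Quill}).
∂π/∂p_{Folio} = 379 − 6p_{Folio} + 2p_{Quill} = 0 ⇒ p_{Folio} = 379/6 + (1/3)p_{Quill}.
Similarly p_{Quill} = 185/3 + (1/3)p_{Folio}.
Solving the two reaction functions simultaneously: (1 − (1/3)(1/3))p_{Folio} = 379/6 + (1/3)·(185/3), so (8/9)p_{Folio} = 1507/18 and p_{Folio} = 94.1875.
Then p_{Quill} = 185/3 + (1/3)·94.1875 = 93.0625.

94.1875, 93.0625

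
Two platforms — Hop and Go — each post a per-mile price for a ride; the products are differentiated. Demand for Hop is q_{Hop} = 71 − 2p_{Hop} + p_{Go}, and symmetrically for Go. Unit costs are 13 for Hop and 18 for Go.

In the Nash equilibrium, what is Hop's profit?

Hop's profit: π = (p_{Hop} − 13)(71 − 2p_{Hop} + p_{Go}).
∂π/∂p_{Hop} = 97 − 4p_{Hop} + p_{Go} = 0 ⇒ p_{Hop} = 24.25 + 0.25p_{Go}.
Similarly p_{Go} = 26.75 + 0.25p_{Hop}.
Plugging p_{Go} into Hop's best response: p_{Hop} = 24.25 + 0.25(26.75 + 0.25p_{Hop}) ⇒ 0.9375p_{Hop} = 30.9375, so p_{Hop} = 33.
Then p_{Go} = 26.75 + 0.25·33 = 35.
q_{Hop} = 71 − 2·33 + 35 = 40.
Profit = (33 − 13)·40 = 800.

800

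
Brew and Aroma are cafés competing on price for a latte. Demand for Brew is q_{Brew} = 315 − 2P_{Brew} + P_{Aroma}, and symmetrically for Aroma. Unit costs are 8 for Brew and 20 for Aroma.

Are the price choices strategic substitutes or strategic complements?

strategic complements

Brew's profit: π = (P_{Brew} − 8)(315 − 2P_{Brew} + P_{Aroma}).
∂π/∂P_{Brew} = 331 − 4P_{Brew} + P_{Aroma} = 0 ⇒ P_{Brew} = 82.75 + 0.25P_{Aroma}.
The best-response slope dP_{Brew}/dP_{Aroma} = 0.25 > 0: the reaction function is upward-sloping, so the choices are strategic complements.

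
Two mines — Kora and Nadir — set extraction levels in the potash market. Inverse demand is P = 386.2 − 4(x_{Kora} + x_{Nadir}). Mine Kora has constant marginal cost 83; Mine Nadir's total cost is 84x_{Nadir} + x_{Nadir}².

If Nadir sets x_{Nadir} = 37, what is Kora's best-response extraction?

19.4

Mine Kora's profit: π = x_{Kora}(386.2 − 4(x_{Kora} + x_{Nadir})) − 83x_{Kora}.
∂π/∂x_{Kora} = 303.2 − 8x_{Kora} − 4x_{Nadir} = 0, so x_{Kora} = 37.9 − 0.5x_{Nadir}.
At x_{Nadir} = 37: x_{Kora} = 37.9 − 0.5·37 = 19.4.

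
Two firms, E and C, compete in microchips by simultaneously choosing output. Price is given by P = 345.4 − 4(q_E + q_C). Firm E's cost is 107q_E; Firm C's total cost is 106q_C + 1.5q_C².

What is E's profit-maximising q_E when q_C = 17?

21.3

Firm E's profit: π = q_E(345.4 − 4(q_E + q_C)) − 107q_E.
∂π/∂q_E = 238.4 − 8q_E − 4q_C = 0, so q_E = 29.8 − 0.5q_C.
At q_C = 17: q_E = 29.8 − 0.5·17 = 21.3.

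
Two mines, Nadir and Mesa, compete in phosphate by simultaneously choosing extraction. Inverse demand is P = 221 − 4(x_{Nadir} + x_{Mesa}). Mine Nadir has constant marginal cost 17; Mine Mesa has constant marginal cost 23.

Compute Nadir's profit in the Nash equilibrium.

Mine Nadir's profit: π = x_{Nadir}(221 − 4(x_{Nadir} + x_{Mesa})) − 17x_{Nadir}.
∂π/∂x_{Nadir} = 204 − 8x_{Nadir} − 4x_{Mesa} = 0, so x_{Nadir} = 25.5 − 0.5x_{Mesa}.
By the same steps for Mesa: x_{Mesa} = 24.75 − 0.5x_{Nadir}.
Plugging x_{Mesa} into Nadir's best response: x_{Nadir} = 25.5 − 0.5(24.75 − 0.5x_{Nadir}) ⇒ 0.75x_{Nadir} = 13.125, so x_{Nadir} = 17.5.
Then x_{Mesa} = 24.75 − 0.5·17.5 = 16.
Price P = 221 − 4·33.5 = 87.
Nadir's profit: (87 − 17)·17.5 = 1225.

1225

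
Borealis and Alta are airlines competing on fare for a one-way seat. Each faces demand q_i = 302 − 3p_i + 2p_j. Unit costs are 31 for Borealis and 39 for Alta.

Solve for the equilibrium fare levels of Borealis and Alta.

Borealis's profit: π = (p_{Borealis} − 31)(302 − 3p_{Borealis} + 2p_{Alta}).
∂π/∂p_{Borealis} = 395 − 6p_{Borealis} + 2p_{Alta} = 0 ⇒ p_{Borealis} = 395/6 + (1/3)p_{Alta}.
Similarly p_{Alta} = 419/6 + (1/3)p_{Borealis}.
Plugging p_{Alta} into Borealis's best response: p_{Borealis} = 395/6 + (1/3)(419/6 + (1/3)p_{Borealis}) ⇒ (8/9)p_{Borealis} = 802/9, so p_{Borealis} = 100.25.
Then p_{Alta} = 419/6 + (1/3)·100.25 = 103.25.

100.25, 103.25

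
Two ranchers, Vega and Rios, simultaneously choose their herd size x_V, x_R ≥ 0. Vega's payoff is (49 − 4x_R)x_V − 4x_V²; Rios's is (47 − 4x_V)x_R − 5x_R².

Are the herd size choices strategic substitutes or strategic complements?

Expanding Vega's payoff: 49x_V − 4x_Rx_V − 4x_V².
∂π/∂x_V = 49 − 4x_R − 8x_V = 0, so x_V = 6.125 − 0.5x_R.
The best-response slope dx_V/dx_R = −0.5 < 0: the reaction function is downward-sloping, so the choices are strategic substitutes.

strategic substitutes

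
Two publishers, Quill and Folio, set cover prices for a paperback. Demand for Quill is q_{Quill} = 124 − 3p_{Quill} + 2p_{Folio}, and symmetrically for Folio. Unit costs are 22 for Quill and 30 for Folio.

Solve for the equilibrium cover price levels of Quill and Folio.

Quill's profit: π = (p_{Quill} − 22)(124 − 3p_{Quill} + 2p_{Folio}).
∂π/∂p_{Quill} = 190 − 6p_{Quill} + 2p_{Folio} = 0 ⇒ p_{Quill} = 95/3 + (1/3)p_{Folio}.
Similarly p_{Folio} = 107/3 + (1/3)p_{Quill}.
Solving the two reaction functions simultaneously: (1 − (1/3)(1/3))p_{Quill} = 95/3 + (1/3)·(107/3), so (8/9)p_{Quill} = 392/9 and p_{Quill} = 49.
Then p_{Folio} = 107/3 + (1/3)·49 = 52.

49, 52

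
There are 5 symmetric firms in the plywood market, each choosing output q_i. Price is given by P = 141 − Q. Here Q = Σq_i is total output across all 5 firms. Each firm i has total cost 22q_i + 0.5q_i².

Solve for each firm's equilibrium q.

A representative firm's profit is π_i = q_i(141 − Q) − 22q_i − 0.5q_i², with Q = q_i + Σ_{j≠i} q_j.
First-order condition: 119 − 3q_i − Σ_{j≠i} q_j = 0.
With identical firms, set every q_j = q: then 119 − 3q − 4q = 0, i.e. q = 119/7 = 17.

17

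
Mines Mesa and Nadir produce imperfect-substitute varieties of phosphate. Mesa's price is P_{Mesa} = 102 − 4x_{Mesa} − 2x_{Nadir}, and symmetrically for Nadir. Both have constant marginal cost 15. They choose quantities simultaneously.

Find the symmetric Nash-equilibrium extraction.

Mine Mesa's profit: π = x_{Mesa}(102 − 4x_{Mesa} − 2x_{Nadir}) − 15x_{Mesa}.
∂π/∂x_{Mesa} = 87 − 8x_{Mesa} − 2x_{Nadir} = 0 ⇒ x_{Mesa} = 10.875 − 0.25x_{Nadir}.
By symmetry x_{Nadir} = x_{Mesa}; substituting into the reaction function, 1.25x_{Mesa} = 10.875 and x_{Mesa} = 8.7.

8.7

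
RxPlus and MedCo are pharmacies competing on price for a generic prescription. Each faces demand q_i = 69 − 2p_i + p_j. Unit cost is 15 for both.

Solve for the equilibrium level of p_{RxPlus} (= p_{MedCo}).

33

RxPlus's profit: π = (p_{RxPlus} − 15)(69 − 2p_{RxPlus} + p_{MedCo}).
∂π/∂p_{RxPlus} = 99 − 4p_{RxPlus} + p_{MedCo} = 0 ⇒ p_{RxPlus} = 24.75 + 0.25p_{MedCo}.
The game is symmetric, so in equilibrium p_{MedCo} = p_{RxPlus}: the reaction function gives 0.75p_{RxPlus} = 24.75, hence p_{RxPlus} = 33.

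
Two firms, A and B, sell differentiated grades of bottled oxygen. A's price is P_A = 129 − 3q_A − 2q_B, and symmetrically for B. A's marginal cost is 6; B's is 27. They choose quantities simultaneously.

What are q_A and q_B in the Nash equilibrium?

16.6875, 11.4375

Firm A's profit: π = q_A(129 − 3q_A − 2q_B) − 6q_A.
∂π/∂q_A = 123 − 6q_A − 2q_B = 0 ⇒ q_A = 20.5 − (1/3)q_B.
Similarly q_B = 17 − (1/3)q_A.
Plugging q_B into A's best response: q_A = 20.5 − (1/3)(17 − (1/3)q_A) ⇒ (8/9)q_A = 89/6, so q_A = 16.6875.
Then q_B = 17 − (1/3)·16.6875 = 11.4375.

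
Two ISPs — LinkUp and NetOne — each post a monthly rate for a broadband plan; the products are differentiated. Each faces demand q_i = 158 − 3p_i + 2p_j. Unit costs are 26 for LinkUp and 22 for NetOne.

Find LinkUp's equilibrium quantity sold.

96.75

LinkUp's profit: π = (p_{LinkUp} − 26)(158 − 3p_{LinkUp} + 2p_{NetOne}).
∂π/∂p_{LinkUp} = 236 − 6p_{LinkUp} + 2p_{NetOne} = 0 ⇒ p_{LinkUp} = 118/3 + (1/3)p_{NetOne}.
Similarly p_{NetOne} = 112/3 + (1/3)p_{LinkUp}.
Substituting the second reaction function into the first: p_{LinkUp} = 118/3 + (1/3)(112/3 + (1/3)p_{LinkUp}), which gives (8/9)p_{LinkUp} = 466/9 ⇒ p_{LinkUp} = 58.25.
Then p_{NetOne} = 112/3 + (1/3)·58.25 = 56.75.
q_{LinkUp} = 158 − 3·58.25 + 2·56.75 = 96.75.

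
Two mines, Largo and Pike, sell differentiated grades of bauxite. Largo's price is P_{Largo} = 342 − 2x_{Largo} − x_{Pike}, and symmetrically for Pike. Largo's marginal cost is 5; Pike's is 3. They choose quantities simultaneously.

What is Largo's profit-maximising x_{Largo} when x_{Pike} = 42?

Mine Largo's profit: π = x_{Largo}(342 − 2x_{Largo} − x_{Pike}) − 5x_{Largo}.
∂π/∂x_{Largo} = 337 − 4x_{Largo} − x_{Pike} = 0 ⇒ x_{Largo} = 84.25 − 0.25x_{Pike}.
At x_{Pike} = 42: x_{Largo} = 84.25 − 0.25·42 = 73.75.

73.75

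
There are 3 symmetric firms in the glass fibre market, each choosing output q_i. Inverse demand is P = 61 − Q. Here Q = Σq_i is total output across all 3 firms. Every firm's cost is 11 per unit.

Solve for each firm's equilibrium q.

12.5

A representative firm's profit is π_i = q_i(61 − Q) − 11q_i, with Q = q_i + Σ_{j≠i} q_j.
First-order condition: 50 − 2q_i − Σ_{j≠i} q_j = 0.
With identical firms, set every q_j = q: then 50 − 2q − 2q = 0, i.e. q = 50/4 = 12.5.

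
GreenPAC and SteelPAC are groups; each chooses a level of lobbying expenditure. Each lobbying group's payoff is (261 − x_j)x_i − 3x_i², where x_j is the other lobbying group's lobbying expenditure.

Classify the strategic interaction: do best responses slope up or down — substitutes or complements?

GreenPAC's payoff is (261 − x_S)x_G − 3x_G².
∂π/∂x_G = 261 − x_S − 6x_G = 0, so x_G = 43.5 − (1/6)x_S.
The best-response slope dx_G/dx_S = −1/6 < 0: the reaction function is downward-sloping, so the choices are strategic substitutes.

strategic substitutes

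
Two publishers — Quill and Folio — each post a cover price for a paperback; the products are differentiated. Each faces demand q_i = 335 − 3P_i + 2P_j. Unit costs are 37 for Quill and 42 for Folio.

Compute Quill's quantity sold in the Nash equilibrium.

Quill's profit: π = (P_{Quill} − 37)(335 − 3P_{Quill} + 2P_{Folio}).
∂π/∂P_{Quill} = 446 − 6P_{Quill} + 2P_{Folio} = 0 ⇒ P_{Quill} = 223/3 + (1/3)P_{Folio}.
Similarly P_{Folio} = 461/6 + (1/3)P_{Quill}.
Substituting the second reaction function into the first: P_{Quill} = 223/3 + (1/3)(461/6 + (1/3)P_{Quill}), which gives (8/9)P_{Quill} = 1799/18 ⇒ P_{Quill} = 112.4375.
Then P_{Folio} = 461/6 + (1/3)·112.4375 = 114.3125.
q_{Quill} = 335 − 3·112.4375 + 2·114.3125 = 226.3125.

226.3125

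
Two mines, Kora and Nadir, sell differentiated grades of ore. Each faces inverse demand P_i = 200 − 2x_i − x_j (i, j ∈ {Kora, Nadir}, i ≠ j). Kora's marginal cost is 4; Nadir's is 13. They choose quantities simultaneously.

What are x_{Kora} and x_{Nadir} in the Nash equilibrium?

Mine Kora's profit: π = x_{Kora}(200 − 2x_{Kora} − x_{Nadir}) − 4x_{Kora}.
∂π/∂x_{Kora} = 196 − 4x_{Kora} − x_{Nadir} = 0 ⇒ x_{Kora} = 49 − 0.25x_{Nadir}.
Similarly x_{Nadir} = 46.75 − 0.25x_{Kora}.
Solving the two reaction functions simultaneously: (1 − (−0.25)(−0.25))x_{Kora} = 49 − 0.25·46.75, so 0.9375x_{Kora} = 37.3125 and x_{Kora} = 39.8.
Then x_{Nadir} = 46.75 − 0.25·39.8 = 36.8.

39.8, 36.8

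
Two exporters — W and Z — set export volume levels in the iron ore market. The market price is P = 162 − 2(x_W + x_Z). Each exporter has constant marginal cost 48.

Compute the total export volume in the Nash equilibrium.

Exporter W's profit: π = x_W(162 − 2(x_W + x_Z)) − 48x_W.
∂π/∂x_W = 114 − 4x_W − 2x_Z = 0, so x_W = 28.5 − 0.5x_Z.
Setting x_W = x_Z in the reaction function: x_W = 28.5 − 0.5x_W, so x_W = 28.5 / 1.5 = 19.
Total export volume: 19 + 19 = 38.

38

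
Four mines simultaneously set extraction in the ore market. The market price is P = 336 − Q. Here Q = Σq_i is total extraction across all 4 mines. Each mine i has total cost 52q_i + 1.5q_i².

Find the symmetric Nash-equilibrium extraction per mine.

35.5

A representative mine's profit is π_i = q_i(336 − Q) − 52q_i − 1.5q_i², with Q = q_i + Σ_{j≠i} q_j.
First-order condition: 284 − 5q_i − Σ_{j≠i} q_j = 0.
In a symmetric equilibrium every mine chooses the same q, so Σ_{j≠i} q_j = 3q. The condition becomes 284 − 8q = 0, giving q = 284/8 = 35.5.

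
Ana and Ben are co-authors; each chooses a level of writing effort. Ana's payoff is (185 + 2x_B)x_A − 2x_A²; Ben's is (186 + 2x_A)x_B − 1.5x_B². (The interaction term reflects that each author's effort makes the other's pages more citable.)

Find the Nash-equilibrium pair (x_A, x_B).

Expanding Ana's payoff: 185x_A + 2x_Bx_A − 2x_A².
∂π/∂x_A = 185 + 2x_B − 4x_A = 0, so x_A = 46.25 + 0.5x_B.
Likewise for Ben: x_B = 62 + (2/3)x_A.
Plugging x_B into Ana's best response: x_A = 46.25 + 0.5(62 + (2/3)x_A) ⇒ (2/3)x_A = 77.25, so x_A = 115.875.
Then x_B = 62 + (2/3)·115.875 = 139.25.

115.875, 139.25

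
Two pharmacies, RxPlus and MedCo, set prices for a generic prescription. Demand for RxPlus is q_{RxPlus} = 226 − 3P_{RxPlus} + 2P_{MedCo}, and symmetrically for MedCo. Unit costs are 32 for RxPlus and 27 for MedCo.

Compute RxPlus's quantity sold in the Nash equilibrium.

142.6875

RxPlus's profit: π = (P_{RxPlus} − 32)(226 − 3P_{RxPlus} + 2P_{MedCo}).
∂π/∂P_{RxPlus} = 322 − 6P_{RxPlus} + 2P_{MedCo} = 0 ⇒ P_{RxPlus} = 161/3 + (1/3)P_{MedCo}.
Similarly P_{MedCo} = 307/6 + (1/3)P_{RxPlus}.
Solving the two reaction functions simultaneously: (1 − (1/3)(1/3))P_{RxPlus} = 161/3 + (1/3)·(307/6), so (8/9)P_{RxPlus} = 1273/18 and P_{RxPlus} = 79.5625.
Then P_{MedCo} = 307/6 + (1/3)·79.5625 = 77.6875.
q_{RxPlus} = 226 − 3·79.5625 + 2·77.6875 = 142.6875.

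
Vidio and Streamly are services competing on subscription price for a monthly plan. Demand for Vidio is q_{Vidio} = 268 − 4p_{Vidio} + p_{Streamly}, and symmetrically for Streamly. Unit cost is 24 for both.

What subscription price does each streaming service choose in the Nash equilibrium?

52

Vidio's profit: π = (p_{Vidio} − 24)(268 − 4p_{Vidio} + p_{Streamly}).
∂π/∂p_{Vidio} = 364 − 8p_{Vidio} + p_{Streamly} = 0 ⇒ p_{Vidio} = 45.5 + 0.125p_{Streamly}.
Setting p_{Vidio} = p_{Streamly} in the reaction function: p_{Vidio} = 45.5 + 0.125p_{Vidio}, so p_{Vidio} = 45.5 / 0.875 = 52.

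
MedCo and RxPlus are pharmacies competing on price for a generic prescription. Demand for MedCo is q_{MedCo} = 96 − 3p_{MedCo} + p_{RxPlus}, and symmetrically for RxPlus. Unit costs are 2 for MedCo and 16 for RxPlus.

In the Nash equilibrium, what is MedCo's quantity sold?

MedCo's profit: π = (p_{MedCo} − 2)(96 − 3p_{MedCo} + p_{RxPlus}).
∂π/∂p_{MedCo} = 102 − 6p_{MedCo} + p_{RxPlus} = 0 ⇒ p_{MedCo} = 17 + (1/6)p_{RxPlus}.
Similarly p_{RxPlus} = 24 + (1/6)p_{MedCo}.
Substituting the second reaction function into the first: p_{MedCo} = 17 + (1/6)(24 + (1/6)p_{MedCo}), which gives (35/36)p_{MedCo} = 21 ⇒ p_{MedCo} = 21.6.
Then p_{RxPlus} = 24 + (1/6)·21.6 = 27.6.
q_{MedCo} = 96 − 3·21.6 + 27.6 = 58.8.

58.8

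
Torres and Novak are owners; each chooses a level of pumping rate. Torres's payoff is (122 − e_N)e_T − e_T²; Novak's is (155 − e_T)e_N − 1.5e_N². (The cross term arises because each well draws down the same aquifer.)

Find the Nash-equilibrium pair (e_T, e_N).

42.2, 37.6

Expanding Torres's payoff: 122e_T − e_Ne_T − e_T².
∂π/∂e_T = 122 − e_N − 2e_T = 0, so e_T = 61 − 0.5e_N.
Likewise for Novak: e_N = 155/3 − (1/3)e_T.
Substituting the second reaction function into the first: e_T = 61 − 0.5(155/3 − (1/3)e_T), which gives (5/6)e_T = 211/6 ⇒ e_T = 42.2.
Then e_N = 155/3 − (1/3)·42.2 = 37.6.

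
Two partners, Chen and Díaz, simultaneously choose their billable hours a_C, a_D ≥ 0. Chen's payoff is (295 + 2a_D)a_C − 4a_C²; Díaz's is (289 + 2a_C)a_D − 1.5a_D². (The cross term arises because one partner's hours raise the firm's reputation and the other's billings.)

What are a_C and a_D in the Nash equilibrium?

73.15, 145.1

Expanding Chen's payoff: 295a_C + 2a_Da_C − 4a_C².
∂π/∂a_C = 295 + 2a_D − 8a_C = 0, so a_C = 36.875 + 0.25a_D.
Likewise for Díaz: a_D = 289/3 + (2/3)a_C.
Solving the two reaction functions simultaneously: (1 − (0.25)(2/3))a_C = 36.875 + 0.25·(289/3), so (5/6)a_C = 1463/24 and a_C = 73.15.
Then a_D = 289/3 + (2/3)·73.15 = 145.1.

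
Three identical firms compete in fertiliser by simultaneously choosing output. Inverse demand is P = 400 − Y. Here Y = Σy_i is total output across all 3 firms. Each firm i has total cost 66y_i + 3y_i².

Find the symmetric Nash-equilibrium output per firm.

33.4

A representative firm's profit is π_i = y_i(400 − Y) − 66y_i − 3y_i², with Y = y_i + Σ_{j≠i} y_j.
First-order condition: 334 − 8y_i − Σ_{j≠i} y_j = 0.
Imposing symmetry (y_j = y for all j) turns Σ_{j≠i} y_j into 2y, so 334 = 10y and y = 33.4.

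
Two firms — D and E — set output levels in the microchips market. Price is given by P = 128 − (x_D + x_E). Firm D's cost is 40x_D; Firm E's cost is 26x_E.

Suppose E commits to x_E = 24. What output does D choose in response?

32

Firm D's profit: π = x_D(128 − (x_D + x_E)) − 40x_D.
∂π/∂x_D = 88 − 2x_D − x_E = 0, so x_D = 44 − 0.5x_E.
At x_E = 24: x_D = 44 − 0.5·24 = 32.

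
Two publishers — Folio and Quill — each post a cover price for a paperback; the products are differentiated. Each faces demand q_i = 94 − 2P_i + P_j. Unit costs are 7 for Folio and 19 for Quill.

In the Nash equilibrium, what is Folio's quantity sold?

61.2

Folio's profit: π = (P_{Folio} − 7)(94 − 2P_{Folio} + P_{Quill}).
∂π/∂P_{Folio} = 108 − 4P_{Folio} + P_{Quill} = 0 ⇒ P_{Folio} = 27 + 0.25P_{Quill}.
Similarly P_{Quill} = 33 + 0.25P_{Folio}.
Plugging P_{Quill} into Folio's best response: P_{Folio} = 27 + 0.25(33 + 0.25P_{Folio}) ⇒ 0.9375P_{Folio} = 35.25, so P_{Folio} = 37.6.
Then P_{Quill} = 33 + 0.25·37.6 = 42.4.
q_{Folio} = 94 − 2·37.6 + 42.4 = 61.2.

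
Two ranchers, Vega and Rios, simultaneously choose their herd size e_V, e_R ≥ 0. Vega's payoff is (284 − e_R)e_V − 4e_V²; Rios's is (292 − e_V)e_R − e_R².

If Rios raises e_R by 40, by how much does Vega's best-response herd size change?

-5

Expanding Vega's payoff: 284e_V − e_Re_V − 4e_V².
∂π/∂e_V = 284 − e_R − 8e_V = 0, so e_V = 35.5 − 0.125e_R.
The reaction-function slope is −0.125, so a 40-unit rise in e_R moves e_V by −0.125 × 40 = −5. Vega's best response falls — the actions are strategic substitutes.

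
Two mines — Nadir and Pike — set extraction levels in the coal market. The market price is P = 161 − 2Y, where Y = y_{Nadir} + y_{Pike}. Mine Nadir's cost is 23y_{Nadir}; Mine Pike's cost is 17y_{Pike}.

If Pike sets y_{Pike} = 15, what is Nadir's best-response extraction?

27

Mine Nadir's profit: π = y_{Nadir}(161 − 2(y_{Nadir} + y_{Pike})) − 23y_{Nadir}.
∂π/∂y_{Nadir} = 138 − 4y_{Nadir} − 2y_{Pike} = 0, so y_{Nadir} = 34.5 − 0.5y_{Pike}.
At y_{Pike} = 15: y_{Nadir} = 34.5 − 0.5·15 = 27.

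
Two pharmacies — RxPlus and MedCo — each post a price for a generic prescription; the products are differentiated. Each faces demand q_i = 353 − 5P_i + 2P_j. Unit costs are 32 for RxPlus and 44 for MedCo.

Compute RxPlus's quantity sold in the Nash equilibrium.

166.875

RxPlus's profit: π = (P_{RxPlus} − 32)(353 − 5P_{RxPlus} + 2P_{MedCo}).
∂π/∂P_{RxPlus} = 513 − 10P_{RxPlus} + 2P_{MedCo} = 0 ⇒ P_{RxPlus} = 51.3 + 0.2P_{MedCo}.
Similarly P_{MedCo} = 57.3 + 0.2P_{RxPlus}.
Solving the two reaction functions simultaneously: (1 − (0.2)(0.2))P_{RxPlus} = 51.3 + 0.2·57.3, so 0.96P_{RxPlus} = 62.76 and P_{RxPlus} = 65.375.
Then P_{MedCo} = 57.3 + 0.2·65.375 = 70.375.
q_{RxPlus} = 353 − 5·65.375 + 2·70.375 = 166.875.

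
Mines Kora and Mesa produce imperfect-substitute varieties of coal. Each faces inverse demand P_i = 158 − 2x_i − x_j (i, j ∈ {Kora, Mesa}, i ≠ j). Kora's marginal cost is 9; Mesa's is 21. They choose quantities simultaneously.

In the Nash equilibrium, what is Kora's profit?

1872.72

Mine Kora's profit: π = x_{Kora}(158 − 2x_{Kora} − x_{Mesa}) − 9x_{Kora}.
∂π/∂x_{Kora} = 149 − 4x_{Kora} − x_{Mesa} = 0 ⇒ x_{Kora} = 37.25 − 0.25x_{Mesa}.
Similarly x_{Mesa} = 34.25 − 0.25x_{Kora}.
Substituting the second reaction function into the first: x_{Kora} = 37.25 − 0.25(34.25 − 0.25x_{Kora}), which gives 0.9375x_{Kora} = 28.6875 ⇒ x_{Kora} = 30.6.
Then x_{Mesa} = 34.25 − 0.25·30.6 = 26.6.
P_{Kora} = 158 − 2·30.6 − 26.6 = 70.2.
Profit = (70.2 − 9)·30.6 = 1872.72.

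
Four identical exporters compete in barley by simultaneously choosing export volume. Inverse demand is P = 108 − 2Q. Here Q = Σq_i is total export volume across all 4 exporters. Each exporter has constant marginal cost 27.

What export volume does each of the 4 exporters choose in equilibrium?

8.1

A representative exporter's profit is π_i = q_i(108 − 2Q) − 27q_i, with Q = q_i + Σ_{j≠i} q_j.
First-order condition: 81 − 4q_i − 2Σ_{j≠i} q_j = 0.
Imposing symmetry (q_j = q for all j) turns Σ_{j≠i} q_j into 3q, so 81 = 10q and q = 8.1.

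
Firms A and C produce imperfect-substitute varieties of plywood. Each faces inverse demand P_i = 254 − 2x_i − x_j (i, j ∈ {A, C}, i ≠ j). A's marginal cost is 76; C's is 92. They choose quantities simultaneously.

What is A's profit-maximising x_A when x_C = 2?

Firm A's profit: π = x_A(254 − 2x_A − x_C) − 76x_A.
∂π/∂x_A = 178 − 4x_A − x_C = 0 ⇒ x_A = 44.5 − 0.25x_C.
At x_C = 2: x_A = 44.5 − 0.25·2 = 44.

44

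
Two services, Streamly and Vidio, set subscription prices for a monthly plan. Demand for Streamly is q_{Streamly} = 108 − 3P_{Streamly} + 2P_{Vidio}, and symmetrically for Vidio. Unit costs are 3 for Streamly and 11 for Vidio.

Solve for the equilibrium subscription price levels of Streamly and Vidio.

30.75, 33.75

Streamly's profit: π = (P_{Streamly} − 3)(108 − 3P_{Streamly} + 2P_{Vidio}).
∂π/∂P_{Streamly} = 117 − 6P_{Streamly} + 2P_{Vidio} = 0 ⇒ P_{Streamly} = 19.5 + (1/3)P_{Vidio}.
Similarly P_{Vidio} = 23.5 + (1/3)P_{Streamly}.
Solving the two reaction functions simultaneously: (1 − (1/3)(1/3))P_{Streamly} = 19.5 + (1/3)·23.5, so (8/9)P_{Streamly} = 82/3 and P_{Streamly} = 30.75.
Then P_{Vidio} = 23.5 + (1/3)·30.75 = 33.75.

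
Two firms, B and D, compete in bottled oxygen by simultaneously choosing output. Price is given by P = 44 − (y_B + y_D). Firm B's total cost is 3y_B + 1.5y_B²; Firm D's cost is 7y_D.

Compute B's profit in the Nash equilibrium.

Firm B's profit: π = y_B(44 − (y_B + y_D)) − 3y_B − 1.5y_B².
∂π/∂y_B = 41 − 5y_B − y_D = 0, so y_B = 8.2 − 0.2y_D.
For D: ∂π/∂y_D = 37 − 2y_D − y_B = 0 ⇒ y_D = 18.5 − 0.5y_B.
Substituting the second reaction function into the first: y_B = 8.2 − 0.2(18.5 − 0.5y_B), which gives 0.9y_B = 4.5 ⇒ y_B = 5.
Then y_D = 18.5 − 0.5·5 = 16.
Price P = 44 − 21 = 23.
B's profit: (23 − 3)·5 − 1.5(5)² = 62.5.

62.5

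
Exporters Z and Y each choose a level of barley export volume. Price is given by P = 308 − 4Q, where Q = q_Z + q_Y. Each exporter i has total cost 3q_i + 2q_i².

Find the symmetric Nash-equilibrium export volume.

19.0625

Exporter Z's profit: π = q_Z(308 − 4(q_Z + q_Y)) − 3q_Z − 2q_Z².
∂π/∂q_Z = 305 − 12q_Z − 4q_Y = 0, so q_Z = 305/12 − (1/3)q_Y.
Setting q_Z = q_Y in the reaction function: q_Z = 305/12 − (1/3)q_Z, so q_Z = (305/12) / (4/3) = 19.0625.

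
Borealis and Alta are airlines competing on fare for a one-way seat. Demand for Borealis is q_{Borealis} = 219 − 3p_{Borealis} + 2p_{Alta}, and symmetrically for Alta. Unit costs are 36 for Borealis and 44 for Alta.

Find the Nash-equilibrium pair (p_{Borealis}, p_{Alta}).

Borealis's profit: π = (p_{Borealis} − 36)(219 − 3p_{Borealis} + 2p_{Alta}).
∂π/∂p_{Borealis} = 327 − 6p_{Borealis} + 2p_{Alta} = 0 ⇒ p_{Borealis} = 54.5 + (1/3)p_{Alta}.
Similarly p_{Alta} = 58.5 + (1/3)p_{Borealis}.
Solving the two reaction functions simultaneously: (1 − (1/3)(1/3))p_{Borealis} = 54.5 + (1/3)·58.5, so (8/9)p_{Borealis} = 74 and p_{Borealis} = 83.25.
Then p_{Alta} = 58.5 + (1/3)·83.25 = 86.25.

83.25, 86.25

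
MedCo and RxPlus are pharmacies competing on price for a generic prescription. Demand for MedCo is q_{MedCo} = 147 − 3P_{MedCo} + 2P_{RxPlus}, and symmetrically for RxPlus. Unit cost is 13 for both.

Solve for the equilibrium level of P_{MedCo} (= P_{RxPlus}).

46.5

MedCo's profit: π = (P_{MedCo} − 13)(147 − 3P_{MedCo} + 2P_{RxPlus}).
∂π/∂P_{MedCo} = 186 − 6P_{MedCo} + 2P_{RxPlus} = 0 ⇒ P_{MedCo} = 31 + (1/3)P_{RxPlus}.
The game is symmetric, so in equilibrium P_{RxPlus} = P_{MedCo}: the reaction function gives (2/3)P_{MedCo} = 31, hence P_{MedCo} = 46.5.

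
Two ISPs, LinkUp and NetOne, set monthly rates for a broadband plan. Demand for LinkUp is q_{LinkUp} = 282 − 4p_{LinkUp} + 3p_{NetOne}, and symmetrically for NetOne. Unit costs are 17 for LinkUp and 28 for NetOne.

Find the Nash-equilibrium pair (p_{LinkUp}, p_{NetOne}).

72.4, 76.4

LinkUp's profit: π = (p_{LinkUp} − 17)(282 − 4p_{LinkUp} + 3p_{NetOne}).
∂π/∂p_{LinkUp} = 350 − 8p_{LinkUp} + 3p_{NetOne} = 0 ⇒ p_{LinkUp} = 43.75 + 0.375p_{NetOne}.
Similarly p_{NetOne} = 49.25 + 0.375p_{LinkUp}.
Solving the two reaction functions simultaneously: (1 − (0.375)(0.375))p_{LinkUp} = 43.75 + 0.375·49.25, so (55/64)p_{LinkUp} = 1991/32 and p_{LinkUp} = 72.4.
Then p_{NetOne} = 49.25 + 0.375·72.4 = 76.4.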